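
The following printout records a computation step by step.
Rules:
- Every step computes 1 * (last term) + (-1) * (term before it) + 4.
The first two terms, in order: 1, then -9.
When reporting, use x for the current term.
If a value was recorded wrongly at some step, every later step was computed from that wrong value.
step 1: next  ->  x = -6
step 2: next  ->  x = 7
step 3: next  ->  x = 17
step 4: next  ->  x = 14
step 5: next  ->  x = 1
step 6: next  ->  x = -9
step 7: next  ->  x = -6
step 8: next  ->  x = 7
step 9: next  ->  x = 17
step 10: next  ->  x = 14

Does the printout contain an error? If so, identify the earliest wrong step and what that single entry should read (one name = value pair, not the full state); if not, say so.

Recomputing the run from the initial state:
step 1: x = -6
step 2: x = 7
step 3: x = 17
step 4: x = 14
step 5: x = 1
step 6: x = -9
step 7: x = -6
step 8: x = 7
step 9: x = 17
step 10: x = 14
This matches the printout at every step.

no error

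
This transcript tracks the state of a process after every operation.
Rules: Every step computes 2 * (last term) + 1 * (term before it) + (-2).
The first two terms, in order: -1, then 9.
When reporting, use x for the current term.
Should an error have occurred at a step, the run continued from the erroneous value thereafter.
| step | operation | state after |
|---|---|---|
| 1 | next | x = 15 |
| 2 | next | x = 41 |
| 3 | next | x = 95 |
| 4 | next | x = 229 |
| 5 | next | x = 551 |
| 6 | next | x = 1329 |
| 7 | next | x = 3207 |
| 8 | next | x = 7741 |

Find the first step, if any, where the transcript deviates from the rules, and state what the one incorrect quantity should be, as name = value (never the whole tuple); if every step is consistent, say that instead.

Recomputing the run from the initial state:
step 1: x = 15
step 2: x = 37
step 3: x = 87
step 4: x = 209
step 5: x = 503
step 6: x = 1213
step 7: x = 2927
step 8: x = 7065
The first disagreement with the transcript is at step 2, where the value should be x = 37.

step 2, x = 37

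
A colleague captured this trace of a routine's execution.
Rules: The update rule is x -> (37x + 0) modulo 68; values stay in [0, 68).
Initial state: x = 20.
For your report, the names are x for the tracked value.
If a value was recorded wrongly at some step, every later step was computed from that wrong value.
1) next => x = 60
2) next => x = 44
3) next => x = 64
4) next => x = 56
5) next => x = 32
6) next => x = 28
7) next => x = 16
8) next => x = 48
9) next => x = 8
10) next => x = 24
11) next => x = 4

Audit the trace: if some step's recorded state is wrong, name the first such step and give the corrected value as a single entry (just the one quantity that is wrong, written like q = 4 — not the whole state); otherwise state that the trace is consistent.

Recomputing the run from the initial state:
step 1: x = 60
step 2: x = 44
step 3: x = 64
step 4: x = 56
step 5: x = 32
step 6: x = 28
step 7: x = 16
step 8: x = 48
step 9: x = 8
step 10: x = 24
step 11: x = 4
This matches the trace at every step.

no error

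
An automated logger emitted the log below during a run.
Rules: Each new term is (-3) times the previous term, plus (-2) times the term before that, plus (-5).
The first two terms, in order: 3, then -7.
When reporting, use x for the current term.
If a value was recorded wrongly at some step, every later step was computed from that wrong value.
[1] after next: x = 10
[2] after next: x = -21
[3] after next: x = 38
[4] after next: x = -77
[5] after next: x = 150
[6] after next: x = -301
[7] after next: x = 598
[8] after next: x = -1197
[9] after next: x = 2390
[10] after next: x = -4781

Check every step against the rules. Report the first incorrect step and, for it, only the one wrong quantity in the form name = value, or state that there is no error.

1. x = -3*(-7) + (-2)*(3) + (-5) = 10 (matches)
2. x = -3*(10) + (-2)*(-7) + (-5) = -21 (checks out)
3. x = -3*(-21) + (-2)*(10) + (-5) = 38 (matches)
4. x = -3*(38) + (-2)*(-21) + (-5) = -77 (no discrepancy)
5. x = -3*(-77) + (-2)*(38) + (-5) = 150 (no discrepancy)
6. x = -3*(150) + (-2)*(-77) + (-5) = -301 (confirmed correct)
7. x = -3*(-301) + (-2)*(150) + (-5) = 598 (checks out)
8. x = -3*(598) + (-2)*(-301) + (-5) = -1197 (consistent with the log)
9. x = -3*(-1197) + (-2)*(598) + (-5) = 2390 (in agreement)
10. x = -3*(2390) + (-2)*(-1197) + (-5) = -4781 (checks out)
All steps check out; nothing to correct.

no error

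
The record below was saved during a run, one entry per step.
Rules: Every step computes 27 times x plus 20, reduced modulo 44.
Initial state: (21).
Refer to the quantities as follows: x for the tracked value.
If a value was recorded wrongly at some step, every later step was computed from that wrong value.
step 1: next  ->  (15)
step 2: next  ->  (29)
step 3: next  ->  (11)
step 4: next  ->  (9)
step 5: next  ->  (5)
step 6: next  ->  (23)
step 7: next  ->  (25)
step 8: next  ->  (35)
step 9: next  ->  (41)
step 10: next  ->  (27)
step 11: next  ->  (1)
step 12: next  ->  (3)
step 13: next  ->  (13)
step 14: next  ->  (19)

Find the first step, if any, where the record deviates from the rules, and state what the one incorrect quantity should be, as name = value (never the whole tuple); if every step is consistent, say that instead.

step 5, x = 43

Recomputing the run from the initial state:
step 1: x = 15
step 2: x = 29
step 3: x = 11
step 4: x = 9
step 5: x = 43
step 6: x = 37
step 7: x = 7
step 8: x = 33
step 9: x = 31
step 10: x = 21
step 11: x = 15
step 12: x = 29
step 13: x = 11
step 14: x = 9
The first disagreement with the record is at step 5, where the value should be x = 43.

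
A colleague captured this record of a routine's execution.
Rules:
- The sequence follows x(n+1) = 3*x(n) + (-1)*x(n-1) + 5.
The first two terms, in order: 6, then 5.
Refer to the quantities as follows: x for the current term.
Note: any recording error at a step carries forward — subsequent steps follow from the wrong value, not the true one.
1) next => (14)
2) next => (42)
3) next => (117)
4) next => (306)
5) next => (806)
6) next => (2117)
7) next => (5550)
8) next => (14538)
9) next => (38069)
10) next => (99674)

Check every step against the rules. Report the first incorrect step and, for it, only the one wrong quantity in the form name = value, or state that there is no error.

step 4, x = 314

Recomputing the run from the initial state:
step 1: x = 14
step 2: x = 42
step 3: x = 117
step 4: x = 314
step 5: x = 830
step 6: x = 2181
step 7: x = 5718
step 8: x = 14978
step 9: x = 39221
step 10: x = 102690
The first disagreement with the record is at step 4, where the value should be x = 314.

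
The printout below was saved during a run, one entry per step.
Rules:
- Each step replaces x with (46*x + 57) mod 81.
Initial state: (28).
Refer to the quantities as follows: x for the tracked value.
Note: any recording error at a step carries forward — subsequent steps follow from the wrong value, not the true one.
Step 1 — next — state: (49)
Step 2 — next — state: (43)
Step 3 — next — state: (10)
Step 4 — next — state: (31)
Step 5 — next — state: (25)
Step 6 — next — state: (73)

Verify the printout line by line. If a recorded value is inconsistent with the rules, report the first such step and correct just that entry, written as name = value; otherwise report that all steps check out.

1. x = (46*28 + 57) mod 81 = 49 (consistent with the printout)
2. x = (46*49 + 57) mod 81 = 43 (verified)
3. x = (46*43 + 57) mod 81 = 10 (checks out)
4. x = (46*10 + 57) mod 81 = 31 (verified)
5. x = (46*31 + 57) mod 81 = 25 (no discrepancy)
6. x = (46*25 + 57) mod 81 = 73 (verified)
Each recorded entry agrees with the recomputation.

no error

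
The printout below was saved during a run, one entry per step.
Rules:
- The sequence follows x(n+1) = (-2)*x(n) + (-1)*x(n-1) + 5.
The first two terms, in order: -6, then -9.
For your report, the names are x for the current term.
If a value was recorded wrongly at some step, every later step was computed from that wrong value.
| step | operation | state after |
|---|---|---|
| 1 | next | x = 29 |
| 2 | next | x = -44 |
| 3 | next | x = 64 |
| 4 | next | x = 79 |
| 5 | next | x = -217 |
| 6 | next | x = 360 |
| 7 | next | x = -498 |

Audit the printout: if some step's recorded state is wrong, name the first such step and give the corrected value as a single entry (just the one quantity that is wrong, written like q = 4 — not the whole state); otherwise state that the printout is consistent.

Recomputing the run from the initial state:
step 1: x = 29
step 2: x = -44
step 3: x = 64
step 4: x = -79
step 5: x = 99
step 6: x = -114
step 7: x = 134
The first disagreement with the printout is at step 4, where the value should be x = -79.

step 4, x = -79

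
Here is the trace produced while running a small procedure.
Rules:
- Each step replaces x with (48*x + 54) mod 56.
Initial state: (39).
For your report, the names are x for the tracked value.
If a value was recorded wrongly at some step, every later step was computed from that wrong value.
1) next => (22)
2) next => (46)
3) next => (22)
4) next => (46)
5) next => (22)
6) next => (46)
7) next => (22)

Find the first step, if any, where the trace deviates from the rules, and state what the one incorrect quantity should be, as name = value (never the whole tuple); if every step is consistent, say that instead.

step 1: x = (48*39 + 54) mod 56 = 22 -> same as recorded
step 2: x = (48*22 + 54) mod 56 = 46 -> verified
step 3: x = (48*46 + 54) mod 56 = 22 -> confirmed correct
step 4: x = (48*22 + 54) mod 56 = 46 -> confirmed correct
step 5: x = (48*46 + 54) mod 56 = 22 -> agrees with the trace
step 6: x = (48*22 + 54) mod 56 = 46 -> confirmed correct
step 7: x = (48*46 + 54) mod 56 = 22 -> checks out
Every step is consistent.

no error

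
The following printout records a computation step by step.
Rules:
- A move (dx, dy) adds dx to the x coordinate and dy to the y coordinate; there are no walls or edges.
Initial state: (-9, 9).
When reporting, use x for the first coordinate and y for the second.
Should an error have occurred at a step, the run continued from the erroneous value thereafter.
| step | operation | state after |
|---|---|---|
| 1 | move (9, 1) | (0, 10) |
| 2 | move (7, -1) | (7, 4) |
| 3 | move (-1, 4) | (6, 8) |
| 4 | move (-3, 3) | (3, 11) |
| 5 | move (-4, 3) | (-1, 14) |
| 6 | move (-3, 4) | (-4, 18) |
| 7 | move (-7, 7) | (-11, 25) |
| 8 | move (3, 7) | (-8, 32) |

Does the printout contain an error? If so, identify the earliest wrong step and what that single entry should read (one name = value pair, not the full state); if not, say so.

step 2, y = 9

Recomputing the run from the initial state:
step 1: x = 0, y = 10
step 2: x = 7, y = 9
step 3: x = 6, y = 13
step 4: x = 3, y = 16
step 5: x = -1, y = 19
step 6: x = -4, y = 23
step 7: x = -11, y = 30
step 8: x = -8, y = 37
The first disagreement with the printout is at step 2, where the value should be y = 9.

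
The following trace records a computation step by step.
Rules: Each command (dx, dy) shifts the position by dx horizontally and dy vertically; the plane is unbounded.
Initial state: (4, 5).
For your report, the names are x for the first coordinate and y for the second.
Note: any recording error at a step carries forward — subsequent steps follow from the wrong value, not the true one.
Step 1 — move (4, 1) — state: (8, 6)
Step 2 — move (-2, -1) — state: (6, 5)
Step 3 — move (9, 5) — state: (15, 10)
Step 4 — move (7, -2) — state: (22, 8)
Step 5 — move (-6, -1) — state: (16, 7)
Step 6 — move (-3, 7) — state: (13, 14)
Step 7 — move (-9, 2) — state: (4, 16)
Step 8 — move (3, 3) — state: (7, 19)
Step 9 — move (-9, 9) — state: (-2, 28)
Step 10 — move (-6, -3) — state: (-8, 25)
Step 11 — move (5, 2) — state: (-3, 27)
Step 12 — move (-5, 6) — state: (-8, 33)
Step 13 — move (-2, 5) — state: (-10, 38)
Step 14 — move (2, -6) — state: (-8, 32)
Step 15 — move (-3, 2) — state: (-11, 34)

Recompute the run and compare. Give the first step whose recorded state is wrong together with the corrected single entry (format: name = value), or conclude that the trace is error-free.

Recomputing the run from the initial state:
step 1: x = 8, y = 6
step 2: x = 6, y = 5
step 3: x = 15, y = 10
step 4: x = 22, y = 8
step 5: x = 16, y = 7
step 6: x = 13, y = 14
step 7: x = 4, y = 16
step 8: x = 7, y = 19
step 9: x = -2, y = 28
step 10: x = -8, y = 25
step 11: x = -3, y = 27
step 12: x = -8, y = 33
step 13: x = -10, y = 38
step 14: x = -8, y = 32
step 15: x = -11, y = 34
This matches the trace at every step.

no error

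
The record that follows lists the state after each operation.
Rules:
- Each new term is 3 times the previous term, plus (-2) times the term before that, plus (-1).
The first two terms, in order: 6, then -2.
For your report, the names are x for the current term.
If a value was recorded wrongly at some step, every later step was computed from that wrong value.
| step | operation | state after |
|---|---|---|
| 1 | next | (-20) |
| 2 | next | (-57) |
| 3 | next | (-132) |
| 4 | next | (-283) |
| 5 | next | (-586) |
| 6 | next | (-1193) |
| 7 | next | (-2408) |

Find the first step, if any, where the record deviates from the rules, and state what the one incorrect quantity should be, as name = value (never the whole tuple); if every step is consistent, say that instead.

1. x = 3*(-2) + (-2)*(6) + (-1) = -19 (not what was recorded)
The earliest wrong entry is at step 1: it should read x = -19.

step 1, x = -19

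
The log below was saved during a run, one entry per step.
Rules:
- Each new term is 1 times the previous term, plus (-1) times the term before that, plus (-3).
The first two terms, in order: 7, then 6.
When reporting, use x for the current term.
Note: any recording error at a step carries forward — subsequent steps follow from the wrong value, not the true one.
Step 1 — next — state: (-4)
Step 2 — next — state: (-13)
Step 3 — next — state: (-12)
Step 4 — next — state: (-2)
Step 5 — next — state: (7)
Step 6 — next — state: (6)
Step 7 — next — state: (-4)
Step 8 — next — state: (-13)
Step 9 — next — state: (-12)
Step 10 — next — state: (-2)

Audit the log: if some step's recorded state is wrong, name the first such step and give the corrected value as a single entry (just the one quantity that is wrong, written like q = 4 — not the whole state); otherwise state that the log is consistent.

no error

1. x = 1*(6) + (-1)*(7) + (-3) = -4 (same as recorded)
2. x = 1*(-4) + (-1)*(6) + (-3) = -13 (matches)
3. x = 1*(-13) + (-1)*(-4) + (-3) = -12 (in agreement)
4. x = 1*(-12) + (-1)*(-13) + (-3) = -2 (no discrepancy)
5. x = 1*(-2) + (-1)*(-12) + (-3) = 7 (consistent with the log)
6. x = 1*(7) + (-1)*(-2) + (-3) = 6 (no discrepancy)
7. x = 1*(6) + (-1)*(7) + (-3) = -4 (exactly as logged)
8. x = 1*(-4) + (-1)*(6) + (-3) = -13 (matches)
9. x = 1*(-13) + (-1)*(-4) + (-3) = -12 (agrees with the log)
10. x = 1*(-12) + (-1)*(-13) + (-3) = -2 (checks out)
All steps check out; nothing to correct.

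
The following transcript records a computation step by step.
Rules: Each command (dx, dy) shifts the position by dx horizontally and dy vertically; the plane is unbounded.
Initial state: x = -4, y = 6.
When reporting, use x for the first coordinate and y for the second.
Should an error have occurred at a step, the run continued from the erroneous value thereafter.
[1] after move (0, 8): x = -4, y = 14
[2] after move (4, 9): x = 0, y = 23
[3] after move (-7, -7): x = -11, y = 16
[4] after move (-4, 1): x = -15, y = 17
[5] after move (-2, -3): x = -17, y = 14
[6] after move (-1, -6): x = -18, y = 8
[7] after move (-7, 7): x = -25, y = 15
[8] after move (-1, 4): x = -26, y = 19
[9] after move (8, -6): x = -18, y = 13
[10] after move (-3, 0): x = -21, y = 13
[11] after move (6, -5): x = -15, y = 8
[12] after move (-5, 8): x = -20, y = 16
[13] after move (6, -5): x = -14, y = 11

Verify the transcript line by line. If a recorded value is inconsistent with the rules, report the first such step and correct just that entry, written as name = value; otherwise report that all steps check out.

step 3, x = -7

step 1: x = -4 + (0) = -4, y = 6 + (8) = 14 -> exactly as logged
step 2: x = -4 + (4) = 0, y = 14 + (9) = 23 -> consistent with the transcript
step 3: x = 0 + (-7) = -7, y = 23 + (-7) = 16 -> first mismatch against the transcript
First deviation found at step 3; the corrected entry is x = -7.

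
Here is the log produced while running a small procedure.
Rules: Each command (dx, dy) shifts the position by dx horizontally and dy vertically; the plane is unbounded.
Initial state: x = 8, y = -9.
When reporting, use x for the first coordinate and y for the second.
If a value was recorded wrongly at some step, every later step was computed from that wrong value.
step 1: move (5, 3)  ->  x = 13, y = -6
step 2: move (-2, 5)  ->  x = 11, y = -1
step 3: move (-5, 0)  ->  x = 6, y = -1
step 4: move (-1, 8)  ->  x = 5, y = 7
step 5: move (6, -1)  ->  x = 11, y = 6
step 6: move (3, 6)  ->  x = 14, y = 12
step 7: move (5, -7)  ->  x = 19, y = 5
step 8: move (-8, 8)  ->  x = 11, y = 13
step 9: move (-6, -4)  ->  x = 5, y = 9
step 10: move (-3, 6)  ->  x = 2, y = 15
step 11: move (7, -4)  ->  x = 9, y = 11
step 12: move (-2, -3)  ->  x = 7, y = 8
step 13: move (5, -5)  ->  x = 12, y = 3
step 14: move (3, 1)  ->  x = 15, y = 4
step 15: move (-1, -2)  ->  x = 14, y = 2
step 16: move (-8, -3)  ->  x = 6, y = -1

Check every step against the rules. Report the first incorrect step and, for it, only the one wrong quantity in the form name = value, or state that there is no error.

no error

Recomputing the run from the initial state:
step 1: x = 13, y = -6
step 2: x = 11, y = -1
step 3: x = 6, y = -1
step 4: x = 5, y = 7
step 5: x = 11, y = 6
step 6: x = 14, y = 12
step 7: x = 19, y = 5
step 8: x = 11, y = 13
step 9: x = 5, y = 9
step 10: x = 2, y = 15
step 11: x = 9, y = 11
step 12: x = 7, y = 8
step 13: x = 12, y = 3
step 14: x = 15, y = 4
step 15: x = 14, y = 2
step 16: x = 6, y = -1
This matches the log at every step.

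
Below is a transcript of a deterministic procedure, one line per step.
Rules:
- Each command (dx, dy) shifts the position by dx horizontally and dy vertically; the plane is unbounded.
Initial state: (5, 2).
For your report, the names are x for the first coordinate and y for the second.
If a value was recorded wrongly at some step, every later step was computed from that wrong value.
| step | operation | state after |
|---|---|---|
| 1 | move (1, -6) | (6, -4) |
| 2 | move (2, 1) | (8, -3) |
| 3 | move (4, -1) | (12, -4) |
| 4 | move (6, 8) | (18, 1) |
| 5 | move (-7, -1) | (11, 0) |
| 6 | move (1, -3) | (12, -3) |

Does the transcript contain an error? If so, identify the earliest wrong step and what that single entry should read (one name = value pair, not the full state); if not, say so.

step 1: x = 5 + (1) = 6, y = 2 + (-6) = -4 -> confirmed correct
step 2: x = 6 + (2) = 8, y = -4 + (1) = -3 -> in agreement
step 3: x = 8 + (4) = 12, y = -3 + (-1) = -4 -> matches
step 4: x = 12 + (6) = 18, y = -4 + (8) = 4 -> the transcript has a different value
The audit stops at step 4: the recorded entry is wrong and should be y = 4.

step 4, y = 4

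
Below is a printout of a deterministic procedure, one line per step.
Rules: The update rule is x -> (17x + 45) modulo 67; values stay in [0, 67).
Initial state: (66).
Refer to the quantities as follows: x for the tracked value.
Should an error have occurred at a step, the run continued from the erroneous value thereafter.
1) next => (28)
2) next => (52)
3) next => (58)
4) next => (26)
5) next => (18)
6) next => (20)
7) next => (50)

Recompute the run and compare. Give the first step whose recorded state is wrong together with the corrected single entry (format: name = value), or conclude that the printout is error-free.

step 6, x = 16

Recomputing the run from the initial state:
step 1: x = 28
step 2: x = 52
step 3: x = 58
step 4: x = 26
step 5: x = 18
step 6: x = 16
step 7: x = 49
The first disagreement with the printout is at step 6, where the value should be x = 16.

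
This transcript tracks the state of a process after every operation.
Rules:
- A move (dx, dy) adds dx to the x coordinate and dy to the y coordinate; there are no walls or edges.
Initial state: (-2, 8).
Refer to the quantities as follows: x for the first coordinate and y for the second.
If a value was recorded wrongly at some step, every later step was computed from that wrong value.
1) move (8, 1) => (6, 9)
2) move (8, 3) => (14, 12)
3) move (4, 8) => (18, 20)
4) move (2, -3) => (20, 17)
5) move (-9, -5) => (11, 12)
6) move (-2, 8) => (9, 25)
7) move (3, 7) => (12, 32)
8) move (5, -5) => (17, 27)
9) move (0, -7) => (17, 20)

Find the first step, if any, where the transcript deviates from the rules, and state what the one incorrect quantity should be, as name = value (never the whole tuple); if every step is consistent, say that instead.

step 6, y = 20

Recomputing the run from the initial state:
step 1: x = 6, y = 9
step 2: x = 14, y = 12
step 3: x = 18, y = 20
step 4: x = 20, y = 17
step 5: x = 11, y = 12
step 6: x = 9, y = 20
step 7: x = 12, y = 27
step 8: x = 17, y = 22
step 9: x = 17, y = 15
The first disagreement with the transcript is at step 6, where the value should be y = 20.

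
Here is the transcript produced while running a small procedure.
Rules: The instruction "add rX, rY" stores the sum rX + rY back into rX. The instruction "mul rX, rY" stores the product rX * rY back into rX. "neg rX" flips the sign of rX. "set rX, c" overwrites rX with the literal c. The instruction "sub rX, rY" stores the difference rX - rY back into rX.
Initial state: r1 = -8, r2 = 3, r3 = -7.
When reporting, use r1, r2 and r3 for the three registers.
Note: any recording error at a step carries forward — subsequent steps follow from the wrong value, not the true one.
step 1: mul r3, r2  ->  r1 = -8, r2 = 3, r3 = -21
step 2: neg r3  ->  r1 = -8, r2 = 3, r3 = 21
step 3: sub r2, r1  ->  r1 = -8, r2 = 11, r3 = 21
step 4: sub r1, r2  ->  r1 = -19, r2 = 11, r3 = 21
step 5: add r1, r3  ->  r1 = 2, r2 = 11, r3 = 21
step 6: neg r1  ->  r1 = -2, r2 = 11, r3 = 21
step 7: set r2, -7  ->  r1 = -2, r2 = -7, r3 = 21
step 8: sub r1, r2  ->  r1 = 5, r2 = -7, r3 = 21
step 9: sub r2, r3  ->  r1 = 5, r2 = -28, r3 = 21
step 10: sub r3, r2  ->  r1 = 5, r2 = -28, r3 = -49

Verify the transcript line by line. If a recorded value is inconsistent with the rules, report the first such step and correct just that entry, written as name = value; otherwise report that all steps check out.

Recomputing the run from the initial state:
step 1: r1 = -8, r2 = 3, r3 = -21
step 2: r1 = -8, r2 = 3, r3 = 21
step 3: r1 = -8, r2 = 11, r3 = 21
step 4: r1 = -19, r2 = 11, r3 = 21
step 5: r1 = 2, r2 = 11, r3 = 21
step 6: r1 = -2, r2 = 11, r3 = 21
step 7: r1 = -2, r2 = -7, r3 = 21
step 8: r1 = 5, r2 = -7, r3 = 21
step 9: r1 = 5, r2 = -28, r3 = 21
step 10: r1 = 5, r2 = -28, r3 = 49
The first disagreement with the transcript is at step 10, where the value should be r3 = 49.

step 10, r3 = 49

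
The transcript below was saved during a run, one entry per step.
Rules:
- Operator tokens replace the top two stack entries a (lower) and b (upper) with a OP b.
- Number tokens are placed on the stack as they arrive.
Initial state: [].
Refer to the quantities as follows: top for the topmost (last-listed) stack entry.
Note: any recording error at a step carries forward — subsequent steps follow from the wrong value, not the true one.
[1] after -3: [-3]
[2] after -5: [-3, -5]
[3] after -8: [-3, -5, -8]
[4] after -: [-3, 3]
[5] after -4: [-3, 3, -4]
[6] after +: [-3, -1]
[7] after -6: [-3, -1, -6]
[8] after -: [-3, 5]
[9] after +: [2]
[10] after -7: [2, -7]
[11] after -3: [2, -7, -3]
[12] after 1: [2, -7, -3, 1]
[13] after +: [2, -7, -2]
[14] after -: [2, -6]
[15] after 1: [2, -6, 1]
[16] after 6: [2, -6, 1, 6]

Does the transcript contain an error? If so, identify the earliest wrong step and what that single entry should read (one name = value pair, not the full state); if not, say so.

step 14, top = -5

Recomputing the run from the initial state:
step 1: [-3]
step 2: [-3, -5]
step 3: [-3, -5, -8]
step 4: [-3, 3]
step 5: [-3, 3, -4]
step 6: [-3, -1]
step 7: [-3, -1, -6]
step 8: [-3, 5]
step 9: [2]
step 10: [2, -7]
step 11: [2, -7, -3]
step 12: [2, -7, -3, 1]
step 13: [2, -7, -2]
step 14: [2, -5]
step 15: [2, -5, 1]
step 16: [2, -5, 1, 6]
The first disagreement with the transcript is at step 14, where the value should be top = -5.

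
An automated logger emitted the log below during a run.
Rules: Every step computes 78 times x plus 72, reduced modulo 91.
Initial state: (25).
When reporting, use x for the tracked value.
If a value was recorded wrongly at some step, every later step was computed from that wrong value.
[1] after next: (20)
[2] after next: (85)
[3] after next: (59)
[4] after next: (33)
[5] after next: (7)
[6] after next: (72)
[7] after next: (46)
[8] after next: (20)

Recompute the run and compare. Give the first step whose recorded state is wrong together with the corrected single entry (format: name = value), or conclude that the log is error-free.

1. x = (78*25 + 72) mod 91 = 20 (consistent with the log)
2. x = (78*20 + 72) mod 91 = 85 (exactly as logged)
3. x = (78*85 + 72) mod 91 = 59 (matches)
4. x = (78*59 + 72) mod 91 = 33 (same as recorded)
5. x = (78*33 + 72) mod 91 = 7 (matches)
6. x = (78*7 + 72) mod 91 = 72 (confirmed correct)
7. x = (78*72 + 72) mod 91 = 46 (exactly as logged)
8. x = (78*46 + 72) mod 91 = 20 (agrees with the log)
The recomputation confirms every line.

no error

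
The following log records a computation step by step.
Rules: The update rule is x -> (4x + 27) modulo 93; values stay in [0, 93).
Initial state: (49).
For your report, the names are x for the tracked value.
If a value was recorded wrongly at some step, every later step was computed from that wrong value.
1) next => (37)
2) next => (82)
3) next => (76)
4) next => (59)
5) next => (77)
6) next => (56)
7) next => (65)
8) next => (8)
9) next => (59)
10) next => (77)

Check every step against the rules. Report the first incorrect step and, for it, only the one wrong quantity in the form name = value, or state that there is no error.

step 4, x = 52

1. x = (4*49 + 27) mod 93 = 37 (agrees with the log)
2. x = (4*37 + 27) mod 93 = 82 (checks out)
3. x = (4*82 + 27) mod 93 = 76 (checks out)
4. x = (4*76 + 27) mod 93 = 52 (the recorded entry deviates here)
First incorrect step: 4; the correct value is x = 52.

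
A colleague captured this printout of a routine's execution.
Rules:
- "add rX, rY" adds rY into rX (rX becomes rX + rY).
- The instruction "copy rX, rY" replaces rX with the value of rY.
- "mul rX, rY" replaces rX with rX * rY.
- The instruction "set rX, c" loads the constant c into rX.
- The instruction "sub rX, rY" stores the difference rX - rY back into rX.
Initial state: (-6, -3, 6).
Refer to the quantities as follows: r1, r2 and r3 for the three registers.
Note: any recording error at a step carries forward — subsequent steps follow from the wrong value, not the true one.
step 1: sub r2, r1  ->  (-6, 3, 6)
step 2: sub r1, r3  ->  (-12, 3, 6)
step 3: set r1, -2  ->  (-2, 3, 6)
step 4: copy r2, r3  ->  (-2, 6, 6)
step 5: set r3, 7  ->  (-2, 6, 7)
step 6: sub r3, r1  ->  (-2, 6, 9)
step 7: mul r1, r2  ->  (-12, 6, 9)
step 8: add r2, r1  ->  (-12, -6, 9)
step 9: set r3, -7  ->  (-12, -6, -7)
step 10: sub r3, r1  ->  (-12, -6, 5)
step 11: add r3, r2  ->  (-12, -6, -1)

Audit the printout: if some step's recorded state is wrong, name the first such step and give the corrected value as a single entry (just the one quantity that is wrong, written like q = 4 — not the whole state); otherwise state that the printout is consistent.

no error

Step 1: r2 = -3 - -6 = 3 — consistent with the printout.
Step 2: r1 = -6 - 6 = -12 — same as recorded.
Step 3: r1 = -2 — verified.
Step 4: r2 = 6 — consistent with the printout.
Step 5: r3 = 7 — consistent with the printout.
Step 6: r3 = 7 - -2 = 9 — matches.
Step 7: r1 = -2 * 6 = -12 — exactly as logged.
Step 8: r2 = 6 + -12 = -6 — confirmed correct.
Step 9: r3 = -7 — exactly as logged.
Step 10: r3 = -7 - -12 = 5 — consistent with the printout.
Step 11: r3 = 5 + -6 = -1 — checks out.
All entries verified; no error found.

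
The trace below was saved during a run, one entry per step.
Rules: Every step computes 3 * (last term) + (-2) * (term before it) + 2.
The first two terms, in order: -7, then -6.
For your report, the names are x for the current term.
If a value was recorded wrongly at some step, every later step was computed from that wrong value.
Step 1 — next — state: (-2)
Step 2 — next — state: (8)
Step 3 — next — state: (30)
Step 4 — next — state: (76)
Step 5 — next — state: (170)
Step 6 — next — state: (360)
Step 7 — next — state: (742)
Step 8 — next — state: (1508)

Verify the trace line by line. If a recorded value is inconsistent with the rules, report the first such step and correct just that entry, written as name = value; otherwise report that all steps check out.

1. x = 3*(-6) + (-2)*(-7) + (2) = -2 (in agreement)
2. x = 3*(-2) + (-2)*(-6) + (2) = 8 (checks out)
3. x = 3*(8) + (-2)*(-2) + (2) = 30 (matches)
4. x = 3*(30) + (-2)*(8) + (2) = 76 (in agreement)
5. x = 3*(76) + (-2)*(30) + (2) = 170 (verified)
6. x = 3*(170) + (-2)*(76) + (2) = 360 (matches)
7. x = 3*(360) + (-2)*(170) + (2) = 742 (same as recorded)
8. x = 3*(742) + (-2)*(360) + (2) = 1508 (checks out)
The whole run recomputes cleanly — no discrepancies.

no error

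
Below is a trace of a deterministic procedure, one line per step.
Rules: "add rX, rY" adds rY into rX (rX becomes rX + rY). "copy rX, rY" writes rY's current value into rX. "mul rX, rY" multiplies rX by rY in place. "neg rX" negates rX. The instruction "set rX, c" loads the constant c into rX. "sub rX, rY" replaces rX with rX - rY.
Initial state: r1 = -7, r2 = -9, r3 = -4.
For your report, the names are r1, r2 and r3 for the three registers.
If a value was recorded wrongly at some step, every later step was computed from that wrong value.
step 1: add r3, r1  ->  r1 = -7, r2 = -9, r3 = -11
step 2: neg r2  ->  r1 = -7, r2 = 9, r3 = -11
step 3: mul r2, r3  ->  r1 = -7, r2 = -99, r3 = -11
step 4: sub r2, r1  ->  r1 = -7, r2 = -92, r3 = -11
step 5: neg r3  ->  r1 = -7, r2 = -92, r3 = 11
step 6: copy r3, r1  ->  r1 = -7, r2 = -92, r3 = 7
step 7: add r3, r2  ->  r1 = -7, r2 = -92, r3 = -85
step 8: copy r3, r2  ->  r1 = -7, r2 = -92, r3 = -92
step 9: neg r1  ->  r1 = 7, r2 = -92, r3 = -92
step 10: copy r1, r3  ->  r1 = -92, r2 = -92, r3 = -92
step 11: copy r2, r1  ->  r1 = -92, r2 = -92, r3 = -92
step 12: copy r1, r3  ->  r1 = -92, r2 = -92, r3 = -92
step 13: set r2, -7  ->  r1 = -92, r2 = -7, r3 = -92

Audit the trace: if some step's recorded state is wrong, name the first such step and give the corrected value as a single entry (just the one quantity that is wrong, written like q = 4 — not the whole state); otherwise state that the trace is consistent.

step 6, r3 = -7

Step 1: r3 = -4 + -7 = -11 — verified.
Step 2: r2 = -(-9) = 9 — confirmed correct.
Step 3: r2 = 9 * -11 = -99 — agrees with the trace.
Step 4: r2 = -99 - -7 = -92 — matches.
Step 5: r3 = -(-11) = 11 — matches.
Step 6: r3 = -7 — not what was recorded.
First incorrect step: 6; the correct value is r3 = -7.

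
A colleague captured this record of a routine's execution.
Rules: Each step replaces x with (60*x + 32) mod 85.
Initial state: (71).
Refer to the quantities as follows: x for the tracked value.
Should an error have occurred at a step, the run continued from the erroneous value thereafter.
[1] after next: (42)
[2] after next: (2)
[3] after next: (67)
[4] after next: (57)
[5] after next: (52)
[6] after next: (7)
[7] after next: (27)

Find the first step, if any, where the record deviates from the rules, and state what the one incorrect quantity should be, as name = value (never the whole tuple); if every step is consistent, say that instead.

no error

step 1: x = (60*71 + 32) mod 85 = 42 -> exactly as logged
step 2: x = (60*42 + 32) mod 85 = 2 -> matches
step 3: x = (60*2 + 32) mod 85 = 67 -> checks out
step 4: x = (60*67 + 32) mod 85 = 57 -> matches
step 5: x = (60*57 + 32) mod 85 = 52 -> agrees with the record
step 6: x = (60*52 + 32) mod 85 = 7 -> verified
step 7: x = (60*7 + 32) mod 85 = 27 -> no discrepancy
No step deviates from the rules.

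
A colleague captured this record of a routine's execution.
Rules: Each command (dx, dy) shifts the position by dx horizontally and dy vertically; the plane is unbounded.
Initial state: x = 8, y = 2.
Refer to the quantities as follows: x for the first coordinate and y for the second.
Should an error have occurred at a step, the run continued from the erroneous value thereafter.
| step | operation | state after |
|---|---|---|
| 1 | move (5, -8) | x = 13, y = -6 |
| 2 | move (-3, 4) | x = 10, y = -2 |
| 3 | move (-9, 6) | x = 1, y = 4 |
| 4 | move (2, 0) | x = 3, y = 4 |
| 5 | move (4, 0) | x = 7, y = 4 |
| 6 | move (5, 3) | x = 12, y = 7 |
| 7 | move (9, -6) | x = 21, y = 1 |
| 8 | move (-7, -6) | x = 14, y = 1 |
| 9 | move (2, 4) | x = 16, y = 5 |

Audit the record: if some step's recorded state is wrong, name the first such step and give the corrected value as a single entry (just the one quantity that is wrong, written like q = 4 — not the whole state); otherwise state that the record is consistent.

step 8, y = -5

Recomputing the run from the initial state:
step 1: x = 13, y = -6
step 2: x = 10, y = -2
step 3: x = 1, y = 4
step 4: x = 3, y = 4
step 5: x = 7, y = 4
step 6: x = 12, y = 7
step 7: x = 21, y = 1
step 8: x = 14, y = -5
step 9: x = 16, y = -1
The first disagreement with the record is at step 8, where the value should be y = -5.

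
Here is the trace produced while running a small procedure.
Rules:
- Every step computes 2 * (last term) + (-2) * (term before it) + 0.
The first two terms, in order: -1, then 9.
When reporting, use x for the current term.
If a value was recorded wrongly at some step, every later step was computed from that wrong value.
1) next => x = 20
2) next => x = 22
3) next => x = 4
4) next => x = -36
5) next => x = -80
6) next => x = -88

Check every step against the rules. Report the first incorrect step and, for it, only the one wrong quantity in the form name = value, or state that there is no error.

no error

1. x = 2*(9) + (-2)*(-1) + (0) = 20 (agrees with the trace)
2. x = 2*(20) + (-2)*(9) + (0) = 22 (confirmed correct)
3. x = 2*(22) + (-2)*(20) + (0) = 4 (matches)
4. x = 2*(4) + (-2)*(22) + (0) = -36 (matches)
5. x = 2*(-36) + (-2)*(4) + (0) = -80 (matches)
6. x = 2*(-80) + (-2)*(-36) + (0) = -88 (no discrepancy)
Nothing is out of place; the run is error-free.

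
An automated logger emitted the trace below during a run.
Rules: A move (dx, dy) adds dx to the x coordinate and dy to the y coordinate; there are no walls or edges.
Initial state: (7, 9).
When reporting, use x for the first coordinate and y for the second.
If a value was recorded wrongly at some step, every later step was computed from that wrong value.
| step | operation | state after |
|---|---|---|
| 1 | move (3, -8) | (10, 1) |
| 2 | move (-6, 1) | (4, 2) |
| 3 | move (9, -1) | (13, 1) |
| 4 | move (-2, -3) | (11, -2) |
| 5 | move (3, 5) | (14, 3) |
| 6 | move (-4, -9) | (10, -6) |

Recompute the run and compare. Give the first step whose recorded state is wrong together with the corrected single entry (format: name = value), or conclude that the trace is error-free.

no error

1. x = 7 + (3) = 10, y = 9 + (-8) = 1 (same as recorded)
2. x = 10 + (-6) = 4, y = 1 + (1) = 2 (exactly as logged)
3. x = 4 + (9) = 13, y = 2 + (-1) = 1 (in agreement)
4. x = 13 + (-2) = 11, y = 1 + (-3) = -2 (no discrepancy)
5. x = 11 + (3) = 14, y = -2 + (5) = 3 (verified)
6. x = 14 + (-4) = 10, y = 3 + (-9) = -6 (no discrepancy)
The recomputation confirms every line.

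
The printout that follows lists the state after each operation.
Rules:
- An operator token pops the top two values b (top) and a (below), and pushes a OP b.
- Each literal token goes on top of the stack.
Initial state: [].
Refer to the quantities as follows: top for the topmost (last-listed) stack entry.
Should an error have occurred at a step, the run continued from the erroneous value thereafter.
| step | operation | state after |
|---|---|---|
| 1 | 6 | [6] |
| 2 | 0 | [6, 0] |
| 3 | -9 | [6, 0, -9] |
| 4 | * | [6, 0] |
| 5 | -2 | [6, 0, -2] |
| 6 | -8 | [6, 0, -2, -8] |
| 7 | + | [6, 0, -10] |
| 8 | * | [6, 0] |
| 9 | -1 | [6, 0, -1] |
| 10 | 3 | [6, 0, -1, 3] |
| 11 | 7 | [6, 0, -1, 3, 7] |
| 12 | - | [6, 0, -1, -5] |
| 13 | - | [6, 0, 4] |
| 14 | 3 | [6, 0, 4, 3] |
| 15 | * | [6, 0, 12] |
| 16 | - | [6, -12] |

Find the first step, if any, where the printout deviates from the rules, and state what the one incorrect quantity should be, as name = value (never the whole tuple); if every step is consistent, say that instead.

Recomputing the run from the initial state:
step 1: [6]
step 2: [6, 0]
step 3: [6, 0, -9]
step 4: [6, 0]
step 5: [6, 0, -2]
step 6: [6, 0, -2, -8]
step 7: [6, 0, -10]
step 8: [6, 0]
step 9: [6, 0, -1]
step 10: [6, 0, -1, 3]
step 11: [6, 0, -1, 3, 7]
step 12: [6, 0, -1, -4]
step 13: [6, 0, 3]
step 14: [6, 0, 3, 3]
step 15: [6, 0, 9]
step 16: [6, -9]
The first disagreement with the printout is at step 12, where the value should be top = -4.

step 12, top = -4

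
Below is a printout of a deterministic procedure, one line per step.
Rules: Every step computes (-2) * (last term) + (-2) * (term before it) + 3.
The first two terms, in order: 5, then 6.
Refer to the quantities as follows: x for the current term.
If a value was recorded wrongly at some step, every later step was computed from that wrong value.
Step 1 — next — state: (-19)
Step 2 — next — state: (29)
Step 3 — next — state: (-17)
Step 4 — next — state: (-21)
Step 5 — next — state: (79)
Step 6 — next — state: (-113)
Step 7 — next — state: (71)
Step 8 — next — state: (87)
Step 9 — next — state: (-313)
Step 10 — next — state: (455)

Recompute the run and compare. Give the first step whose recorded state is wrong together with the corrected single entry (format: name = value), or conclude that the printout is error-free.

no error

step 1: x = -2*(6) + (-2)*(5) + (3) = -19 -> matches
step 2: x = -2*(-19) + (-2)*(6) + (3) = 29 -> agrees with the printout
step 3: x = -2*(29) + (-2)*(-19) + (3) = -17 -> confirmed correct
step 4: x = -2*(-17) + (-2)*(29) + (3) = -21 -> checks out
step 5: x = -2*(-21) + (-2)*(-17) + (3) = 79 -> same as recorded
step 6: x = -2*(79) + (-2)*(-21) + (3) = -113 -> in agreement
step 7: x = -2*(-113) + (-2)*(79) + (3) = 71 -> agrees with the printout
step 8: x = -2*(71) + (-2)*(-113) + (3) = 87 -> checks out
step 9: x = -2*(87) + (-2)*(71) + (3) = -313 -> matches
step 10: x = -2*(-313) + (-2)*(87) + (3) = 455 -> no discrepancy
All entries verified; no error found.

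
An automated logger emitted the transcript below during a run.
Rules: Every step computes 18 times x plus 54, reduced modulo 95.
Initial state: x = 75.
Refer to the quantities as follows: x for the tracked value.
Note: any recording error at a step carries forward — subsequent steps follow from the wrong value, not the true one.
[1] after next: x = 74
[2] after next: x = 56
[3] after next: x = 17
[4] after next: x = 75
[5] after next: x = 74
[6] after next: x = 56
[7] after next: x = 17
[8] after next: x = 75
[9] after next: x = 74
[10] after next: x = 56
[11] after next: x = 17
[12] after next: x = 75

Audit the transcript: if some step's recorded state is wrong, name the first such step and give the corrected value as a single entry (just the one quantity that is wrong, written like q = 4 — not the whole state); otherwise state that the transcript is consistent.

no error

Recomputing the run from the initial state:
step 1: x = 74
step 2: x = 56
step 3: x = 17
step 4: x = 75
step 5: x = 74
step 6: x = 56
step 7: x = 17
step 8: x = 75
step 9: x = 74
step 10: x = 56
step 11: x = 17
step 12: x = 75
This matches the transcript at every step.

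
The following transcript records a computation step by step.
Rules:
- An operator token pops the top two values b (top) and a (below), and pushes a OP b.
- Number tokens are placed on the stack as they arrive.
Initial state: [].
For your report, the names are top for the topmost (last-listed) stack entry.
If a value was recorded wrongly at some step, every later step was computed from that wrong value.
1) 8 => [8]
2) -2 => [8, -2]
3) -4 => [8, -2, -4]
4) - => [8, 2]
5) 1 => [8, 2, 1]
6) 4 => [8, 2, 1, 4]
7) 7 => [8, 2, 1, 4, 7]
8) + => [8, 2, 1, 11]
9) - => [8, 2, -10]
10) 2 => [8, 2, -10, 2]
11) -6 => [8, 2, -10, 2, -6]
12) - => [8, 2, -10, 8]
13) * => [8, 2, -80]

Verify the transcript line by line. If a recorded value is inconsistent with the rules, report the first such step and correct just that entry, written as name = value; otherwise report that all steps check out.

no error

step 1: push 8: top = 8 -> in agreement
step 2: push -2: top = -2 -> agrees with the transcript
step 3: push -4: top = -4 -> verified
step 4: -2 - -4 = 2 -> verified
step 5: push 1: top = 1 -> confirmed correct
step 6: push 4: top = 4 -> agrees with the transcript
step 7: push 7: top = 7 -> matches
step 8: 4 + 7 = 11 -> matches
step 9: 1 - 11 = -10 -> agrees with the transcript
step 10: push 2: top = 2 -> confirmed correct
step 11: push -6: top = -6 -> agrees with the transcript
step 12: 2 - -6 = 8 -> verified
step 13: -10 * 8 = -80 -> consistent with the transcript
Nothing is out of place; the run is error-free.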